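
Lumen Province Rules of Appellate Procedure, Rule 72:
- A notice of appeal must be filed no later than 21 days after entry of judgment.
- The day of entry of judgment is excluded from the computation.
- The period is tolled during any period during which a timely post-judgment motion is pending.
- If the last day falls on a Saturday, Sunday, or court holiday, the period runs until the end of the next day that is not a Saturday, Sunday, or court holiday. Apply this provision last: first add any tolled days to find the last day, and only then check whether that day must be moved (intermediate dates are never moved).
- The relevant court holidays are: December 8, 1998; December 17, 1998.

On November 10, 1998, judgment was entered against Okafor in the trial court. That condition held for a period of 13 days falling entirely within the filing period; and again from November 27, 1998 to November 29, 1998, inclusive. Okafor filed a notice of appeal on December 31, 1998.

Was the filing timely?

No

21 days after November 10, 1998 is December 1, 1998.
Tolling adds 13 days: December 1, 1998 + 13 days = December 14, 1998.
From November 27, 1998 through November 29, 1998 inclusive is 3 days; tolling adds 3 days: December 14, 1998 + 3 days = December 17, 1998.
December 17, 1998 is a listed holiday. The next qualifying day is December 18, 1998.
The deadline is December 18, 1998; the filing on December 31, 1998 is after that date.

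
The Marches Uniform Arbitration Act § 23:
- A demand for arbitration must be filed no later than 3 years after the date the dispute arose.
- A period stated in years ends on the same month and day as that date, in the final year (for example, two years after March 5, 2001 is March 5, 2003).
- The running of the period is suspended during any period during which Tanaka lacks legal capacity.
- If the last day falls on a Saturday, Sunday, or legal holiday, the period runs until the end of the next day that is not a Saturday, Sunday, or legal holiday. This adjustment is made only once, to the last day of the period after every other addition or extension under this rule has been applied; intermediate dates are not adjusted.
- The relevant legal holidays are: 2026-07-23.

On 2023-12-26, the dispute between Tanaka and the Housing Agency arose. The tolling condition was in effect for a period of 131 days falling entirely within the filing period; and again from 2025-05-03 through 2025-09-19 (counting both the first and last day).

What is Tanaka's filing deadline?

3 years after 2023-12-26 is December 26, 2026.
Tolling adds 131 days: December 26, 2026 + 131 days = May 6, 2027.
From May 3, 2025 through September 19, 2025 inclusive is 140 days; tolling adds 140 days: May 6, 2027 + 140 days = September 23, 2027.
September 23, 2027 is a Thursday and not a legal holiday, so no extension applies.

September 23, 2027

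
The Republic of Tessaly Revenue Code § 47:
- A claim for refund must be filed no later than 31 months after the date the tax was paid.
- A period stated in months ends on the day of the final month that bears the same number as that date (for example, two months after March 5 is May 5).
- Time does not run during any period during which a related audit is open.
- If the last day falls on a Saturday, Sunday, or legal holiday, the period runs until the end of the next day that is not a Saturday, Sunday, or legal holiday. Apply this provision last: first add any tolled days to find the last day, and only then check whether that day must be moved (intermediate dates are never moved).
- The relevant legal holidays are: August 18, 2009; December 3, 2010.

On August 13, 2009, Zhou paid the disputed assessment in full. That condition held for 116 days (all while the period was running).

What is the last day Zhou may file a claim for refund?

31 months after August 13, 2009 is March 13, 2012.
Tolling adds 116 days: March 13, 2012 + 116 days = July 7, 2012.
July 7, 2012 is Saturday; July 8, 2012 is Sunday. The next qualifying day is July 9, 2012.

July 9, 2012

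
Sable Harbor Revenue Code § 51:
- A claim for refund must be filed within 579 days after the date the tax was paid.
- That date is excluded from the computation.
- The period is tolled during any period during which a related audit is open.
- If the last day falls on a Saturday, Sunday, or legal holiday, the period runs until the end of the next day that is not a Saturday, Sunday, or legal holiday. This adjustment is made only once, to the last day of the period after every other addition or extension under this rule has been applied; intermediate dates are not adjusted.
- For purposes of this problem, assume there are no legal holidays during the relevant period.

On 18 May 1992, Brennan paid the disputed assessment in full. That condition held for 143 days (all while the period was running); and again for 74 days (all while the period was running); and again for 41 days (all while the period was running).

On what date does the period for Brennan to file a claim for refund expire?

579 days after 18 May 1992 is December 18, 1993.
Tolling adds 143 days: December 18, 1993 + 143 days = May 10, 1994.
Tolling adds 74 days: May 10, 1994 + 74 days = July 23, 1994.
Tolling adds 41 days: July 23, 1994 + 41 days = September 2, 1994.
September 2, 1994 is a Friday and not a legal holiday, so no extension applies.

September 2, 1994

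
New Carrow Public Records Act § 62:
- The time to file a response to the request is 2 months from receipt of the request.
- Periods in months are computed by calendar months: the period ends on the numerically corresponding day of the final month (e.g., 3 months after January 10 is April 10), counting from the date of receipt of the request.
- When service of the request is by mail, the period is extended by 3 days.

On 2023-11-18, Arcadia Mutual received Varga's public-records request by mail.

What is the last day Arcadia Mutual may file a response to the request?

2 months after 2023-11-18 is January 18, 2024.
Service was by mail, adding 3 days: January 18, 2024 + 3 days = January 21, 2024.

January 21, 2024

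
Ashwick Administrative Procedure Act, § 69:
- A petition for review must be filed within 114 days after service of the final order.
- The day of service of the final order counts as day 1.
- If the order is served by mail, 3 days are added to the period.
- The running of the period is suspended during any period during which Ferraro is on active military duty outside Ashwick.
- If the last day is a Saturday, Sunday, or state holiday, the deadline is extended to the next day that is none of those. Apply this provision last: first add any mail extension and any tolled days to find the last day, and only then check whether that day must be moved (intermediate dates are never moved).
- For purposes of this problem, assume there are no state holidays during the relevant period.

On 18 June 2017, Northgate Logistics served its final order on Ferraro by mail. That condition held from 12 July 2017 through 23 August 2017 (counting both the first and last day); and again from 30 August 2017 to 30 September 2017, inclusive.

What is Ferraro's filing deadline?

Counting 18 June 2017 as day 1, day 114 is October 9, 2017.
Service was by mail, adding 3 days: October 9, 2017 + 3 days = October 12, 2017.
From July 12, 2017 through August 23, 2017 inclusive is 43 days; tolling adds 43 days: October 12, 2017 + 43 days = November 24, 2017.
From August 30, 2017 through September 30, 2017 inclusive is 32 days; tolling adds 32 days: November 24, 2017 + 32 days = December 26, 2017.
December 26, 2017 is a Tuesday and not a state holiday, so no extension applies.

December 26, 2017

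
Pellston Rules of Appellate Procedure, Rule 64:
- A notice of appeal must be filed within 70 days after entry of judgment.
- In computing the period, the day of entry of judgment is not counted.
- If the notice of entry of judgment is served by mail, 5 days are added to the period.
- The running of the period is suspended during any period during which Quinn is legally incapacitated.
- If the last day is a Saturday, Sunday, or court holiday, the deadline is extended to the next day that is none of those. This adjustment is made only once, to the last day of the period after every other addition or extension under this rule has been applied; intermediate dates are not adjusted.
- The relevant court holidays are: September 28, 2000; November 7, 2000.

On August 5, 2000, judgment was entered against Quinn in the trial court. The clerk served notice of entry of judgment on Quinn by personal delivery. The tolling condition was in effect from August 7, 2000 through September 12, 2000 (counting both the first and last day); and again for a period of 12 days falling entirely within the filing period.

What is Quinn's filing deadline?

70 days after August 5, 2000 is October 14, 2000.
Service was not by mail, so no mail extension applies.
From August 7, 2000 through September 12, 2000 inclusive is 37 days; tolling adds 37 days: October 14, 2000 + 37 days = November 20, 2000.
Tolling adds 12 days: November 20, 2000 + 12 days = December 2, 2000.
December 2, 2000 is Saturday; December 3, 2000 is Sunday. The next qualifying day is December 4, 2000.

December 4, 2000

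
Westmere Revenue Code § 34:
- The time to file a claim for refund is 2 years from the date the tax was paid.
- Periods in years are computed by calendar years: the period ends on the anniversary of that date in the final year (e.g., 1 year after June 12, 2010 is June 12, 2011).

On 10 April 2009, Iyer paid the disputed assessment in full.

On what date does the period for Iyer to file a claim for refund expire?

April 10, 2011

2 years after 10 April 2009 is April 10, 2011.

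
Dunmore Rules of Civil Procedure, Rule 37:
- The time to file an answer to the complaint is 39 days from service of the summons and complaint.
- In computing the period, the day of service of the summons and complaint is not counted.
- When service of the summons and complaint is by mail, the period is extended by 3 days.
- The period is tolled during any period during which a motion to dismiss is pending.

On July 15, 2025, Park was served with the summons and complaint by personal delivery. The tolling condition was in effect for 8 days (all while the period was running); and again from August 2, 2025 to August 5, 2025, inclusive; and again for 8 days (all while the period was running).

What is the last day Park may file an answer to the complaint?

39 days after July 15, 2025 is August 23, 2025.
Service was not by mail, so no mail extension applies.
Tolling adds 8 days: August 23, 2025 + 8 days = August 31, 2025.
From August 2, 2025 through August 5, 2025 inclusive is 4 days; tolling adds 4 days: August 31, 2025 + 4 days = September 4, 2025.
Tolling adds 8 days: September 4, 2025 + 8 days = September 12, 2025.

September 12, 2025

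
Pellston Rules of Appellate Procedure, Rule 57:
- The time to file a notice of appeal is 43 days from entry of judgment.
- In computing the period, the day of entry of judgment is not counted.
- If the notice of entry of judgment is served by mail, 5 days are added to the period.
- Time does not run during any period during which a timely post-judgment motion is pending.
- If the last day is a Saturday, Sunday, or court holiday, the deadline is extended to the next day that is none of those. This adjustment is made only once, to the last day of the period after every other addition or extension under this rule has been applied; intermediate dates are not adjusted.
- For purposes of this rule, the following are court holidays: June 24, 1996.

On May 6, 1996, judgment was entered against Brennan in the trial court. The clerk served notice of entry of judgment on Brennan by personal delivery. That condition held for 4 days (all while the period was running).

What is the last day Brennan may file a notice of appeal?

June 25, 1996

43 days after May 6, 1996 is June 18, 1996.
Service was not by mail, so no mail extension applies.
Tolling adds 4 days: June 18, 1996 + 4 days = June 22, 1996.
June 22, 1996 is Saturday; June 23, 1996 is Sunday; June 24, 1996 is a listed holiday. The next qualifying day is June 25, 1996.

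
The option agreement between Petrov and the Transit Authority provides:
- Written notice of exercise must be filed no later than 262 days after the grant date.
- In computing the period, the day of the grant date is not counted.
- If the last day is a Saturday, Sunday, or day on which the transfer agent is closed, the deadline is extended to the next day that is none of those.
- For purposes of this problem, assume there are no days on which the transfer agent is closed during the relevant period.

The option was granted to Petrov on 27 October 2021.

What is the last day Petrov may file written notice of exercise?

July 18, 2022

262 days after 27 October 2021 is July 16, 2022.
July 16, 2022 is Saturday; July 17, 2022 is Sunday. The next qualifying day is July 18, 2022.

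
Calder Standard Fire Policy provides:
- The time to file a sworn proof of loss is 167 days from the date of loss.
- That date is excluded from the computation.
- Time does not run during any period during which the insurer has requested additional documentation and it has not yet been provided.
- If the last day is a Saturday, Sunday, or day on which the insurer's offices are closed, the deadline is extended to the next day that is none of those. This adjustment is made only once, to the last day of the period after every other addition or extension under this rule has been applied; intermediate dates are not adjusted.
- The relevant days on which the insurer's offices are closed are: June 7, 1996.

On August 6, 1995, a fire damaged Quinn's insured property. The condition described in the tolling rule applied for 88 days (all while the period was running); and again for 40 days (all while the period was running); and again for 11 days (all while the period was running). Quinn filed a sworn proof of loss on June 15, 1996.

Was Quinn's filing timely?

No

167 days after August 6, 1995 is January 20, 1996.
Tolling adds 88 days: January 20, 1996 + 88 days = April 17, 1996.
Tolling adds 40 days: April 17, 1996 + 40 days = May 27, 1996.
Tolling adds 11 days: May 27, 1996 + 11 days = June 7, 1996.
June 7, 1996 is a listed holiday; June 8, 1996 is Saturday; June 9, 1996 is Sunday. The next qualifying day is June 10, 1996.
The deadline is June 10, 1996; the filing on June 15, 1996 is after that date.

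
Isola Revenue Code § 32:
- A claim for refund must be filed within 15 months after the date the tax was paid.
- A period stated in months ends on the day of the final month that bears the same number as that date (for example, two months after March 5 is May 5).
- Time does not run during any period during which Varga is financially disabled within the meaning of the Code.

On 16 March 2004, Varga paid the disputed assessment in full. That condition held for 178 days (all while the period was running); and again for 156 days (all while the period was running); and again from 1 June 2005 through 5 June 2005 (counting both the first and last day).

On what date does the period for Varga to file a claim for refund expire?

15 months after 16 March 2004 is June 16, 2005.
Tolling adds 178 days: June 16, 2005 + 178 days = December 11, 2005.
Tolling adds 156 days: December 11, 2005 + 156 days = May 16, 2006.
From June 1, 2005 through June 5, 2005 inclusive is 5 days; tolling adds 5 days: May 16, 2006 + 5 days = May 21, 2006.

May 21, 2006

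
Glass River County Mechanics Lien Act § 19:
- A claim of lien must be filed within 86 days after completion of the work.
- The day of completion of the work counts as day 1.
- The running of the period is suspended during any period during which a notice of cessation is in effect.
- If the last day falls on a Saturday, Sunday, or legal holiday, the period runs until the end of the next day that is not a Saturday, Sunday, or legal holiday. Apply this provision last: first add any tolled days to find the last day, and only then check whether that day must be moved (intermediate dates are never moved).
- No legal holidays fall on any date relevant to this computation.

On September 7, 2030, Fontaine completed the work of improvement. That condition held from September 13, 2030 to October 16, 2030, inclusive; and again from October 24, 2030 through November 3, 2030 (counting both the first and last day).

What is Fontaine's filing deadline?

Counting September 7, 2030 as day 1, day 86 is December 1, 2030.
From September 13, 2030 through October 16, 2030 inclusive is 34 days; tolling adds 34 days: December 1, 2030 + 34 days = January 4, 2031.
From October 24, 2030 through November 3, 2030 inclusive is 11 days; tolling adds 11 days: January 4, 2031 + 11 days = January 15, 2031.
January 15, 2031 is a Wednesday and not a legal holiday, so no extension applies.

January 15, 2031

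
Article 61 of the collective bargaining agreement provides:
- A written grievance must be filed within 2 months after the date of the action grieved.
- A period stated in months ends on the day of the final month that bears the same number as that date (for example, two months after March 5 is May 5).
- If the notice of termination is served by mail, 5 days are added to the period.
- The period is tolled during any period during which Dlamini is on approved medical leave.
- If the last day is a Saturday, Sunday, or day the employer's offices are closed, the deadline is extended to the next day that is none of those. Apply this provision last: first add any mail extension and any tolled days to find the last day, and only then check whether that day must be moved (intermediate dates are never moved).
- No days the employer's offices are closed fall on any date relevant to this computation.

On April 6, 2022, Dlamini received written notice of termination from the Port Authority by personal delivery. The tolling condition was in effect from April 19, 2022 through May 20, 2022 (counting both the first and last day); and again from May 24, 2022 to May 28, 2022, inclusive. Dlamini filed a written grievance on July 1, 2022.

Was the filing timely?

Yes

2 months after April 6, 2022 is June 6, 2022.
Service was not by mail, so no mail extension applies.
From April 19, 2022 through May 20, 2022 inclusive is 32 days; tolling adds 32 days: June 6, 2022 + 32 days = July 8, 2022.
From May 24, 2022 through May 28, 2022 inclusive is 5 days; tolling adds 5 days: July 8, 2022 + 5 days = July 13, 2022.
July 13, 2022 is a Wednesday and not a day the employer's offices are closed, so no extension applies.
The deadline is July 13, 2022; the filing on July 1, 2022 is on or before that date.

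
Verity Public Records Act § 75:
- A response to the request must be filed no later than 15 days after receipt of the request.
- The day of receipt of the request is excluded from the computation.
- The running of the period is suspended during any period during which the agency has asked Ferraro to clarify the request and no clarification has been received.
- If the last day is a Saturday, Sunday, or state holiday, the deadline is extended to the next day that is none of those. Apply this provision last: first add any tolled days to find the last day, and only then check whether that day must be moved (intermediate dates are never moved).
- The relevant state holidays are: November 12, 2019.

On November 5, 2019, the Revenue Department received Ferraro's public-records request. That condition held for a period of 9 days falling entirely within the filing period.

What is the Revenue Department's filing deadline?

November 29, 2019

15 days after November 5, 2019 is November 20, 2019.
Tolling adds 9 days: November 20, 2019 + 9 days = November 29, 2019.
November 29, 2019 is a Friday and not a state holiday, so no extension applies.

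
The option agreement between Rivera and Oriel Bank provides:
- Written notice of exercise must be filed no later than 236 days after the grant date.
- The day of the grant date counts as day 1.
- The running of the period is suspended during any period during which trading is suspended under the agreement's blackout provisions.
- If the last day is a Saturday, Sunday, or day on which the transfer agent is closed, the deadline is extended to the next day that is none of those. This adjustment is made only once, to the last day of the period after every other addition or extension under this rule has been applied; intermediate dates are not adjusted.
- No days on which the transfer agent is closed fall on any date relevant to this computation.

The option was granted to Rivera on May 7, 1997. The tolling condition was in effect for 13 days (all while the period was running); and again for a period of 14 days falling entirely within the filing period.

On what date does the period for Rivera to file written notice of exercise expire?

Counting May 7, 1997 as day 1, day 236 is December 28, 1997.
Tolling adds 13 days: December 28, 1997 + 13 days = January 10, 1998.
Tolling adds 14 days: January 10, 1998 + 14 days = January 24, 1998.
January 24, 1998 is Saturday; January 25, 1998 is Sunday. The next qualifying day is January 26, 1998.

January 26, 1998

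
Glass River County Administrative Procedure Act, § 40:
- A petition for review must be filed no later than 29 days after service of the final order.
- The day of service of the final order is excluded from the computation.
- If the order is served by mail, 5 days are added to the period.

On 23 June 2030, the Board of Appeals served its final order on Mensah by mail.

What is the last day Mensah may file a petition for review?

July 27, 2030

29 days after 23 June 2030 is July 22, 2030.
Service was by mail, adding 5 days: July 22, 2030 + 5 days = July 27, 2030.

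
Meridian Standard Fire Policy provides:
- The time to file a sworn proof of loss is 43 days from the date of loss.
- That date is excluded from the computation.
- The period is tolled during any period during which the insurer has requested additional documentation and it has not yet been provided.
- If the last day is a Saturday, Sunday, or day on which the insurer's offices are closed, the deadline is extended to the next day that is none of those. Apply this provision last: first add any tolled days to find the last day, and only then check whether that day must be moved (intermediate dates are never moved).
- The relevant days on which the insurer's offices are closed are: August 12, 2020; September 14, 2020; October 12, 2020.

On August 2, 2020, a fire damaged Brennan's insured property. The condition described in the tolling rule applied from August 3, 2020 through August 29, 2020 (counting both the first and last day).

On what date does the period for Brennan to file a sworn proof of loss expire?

October 13, 2020

43 days after August 2, 2020 is September 14, 2020.
From August 3, 2020 through August 29, 2020 inclusive is 27 days; tolling adds 27 days: September 14, 2020 + 27 days = October 11, 2020.
October 11, 2020 is Sunday; October 12, 2020 is a listed holiday. The next qualifying day is October 13, 2020.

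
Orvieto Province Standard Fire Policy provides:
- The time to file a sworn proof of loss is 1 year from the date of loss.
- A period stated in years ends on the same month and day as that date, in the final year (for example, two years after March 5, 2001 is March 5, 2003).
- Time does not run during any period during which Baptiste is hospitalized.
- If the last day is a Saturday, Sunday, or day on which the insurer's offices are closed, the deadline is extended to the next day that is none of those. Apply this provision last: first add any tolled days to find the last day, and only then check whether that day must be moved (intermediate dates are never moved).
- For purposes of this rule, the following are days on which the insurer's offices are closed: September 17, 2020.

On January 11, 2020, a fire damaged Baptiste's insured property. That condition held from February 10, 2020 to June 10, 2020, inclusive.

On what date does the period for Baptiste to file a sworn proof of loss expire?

May 13, 2021

1 year after January 11, 2020 is January 11, 2021.
From February 10, 2020 through June 10, 2020 inclusive is 122 days; tolling adds 122 days: January 11, 2021 + 122 days = May 13, 2021.
May 13, 2021 is a Thursday and not a day on which the insurer's offices are closed, so no extension applies.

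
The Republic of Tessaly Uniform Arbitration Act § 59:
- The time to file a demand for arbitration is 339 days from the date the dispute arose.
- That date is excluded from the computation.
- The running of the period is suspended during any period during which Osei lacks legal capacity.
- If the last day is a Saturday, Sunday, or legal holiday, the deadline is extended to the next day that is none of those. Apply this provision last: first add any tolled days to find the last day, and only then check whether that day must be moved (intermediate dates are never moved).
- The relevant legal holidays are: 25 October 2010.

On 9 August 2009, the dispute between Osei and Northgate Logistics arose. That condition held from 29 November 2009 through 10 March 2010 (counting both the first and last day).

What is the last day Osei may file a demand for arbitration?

October 26, 2010

339 days after 9 August 2009 is July 14, 2010.
From November 29, 2009 through March 10, 2010 inclusive is 102 days; tolling adds 102 days: July 14, 2010 + 102 days = October 24, 2010.
October 24, 2010 is Sunday; October 25, 2010 is a listed holiday. The next qualifying day is October 26, 2010.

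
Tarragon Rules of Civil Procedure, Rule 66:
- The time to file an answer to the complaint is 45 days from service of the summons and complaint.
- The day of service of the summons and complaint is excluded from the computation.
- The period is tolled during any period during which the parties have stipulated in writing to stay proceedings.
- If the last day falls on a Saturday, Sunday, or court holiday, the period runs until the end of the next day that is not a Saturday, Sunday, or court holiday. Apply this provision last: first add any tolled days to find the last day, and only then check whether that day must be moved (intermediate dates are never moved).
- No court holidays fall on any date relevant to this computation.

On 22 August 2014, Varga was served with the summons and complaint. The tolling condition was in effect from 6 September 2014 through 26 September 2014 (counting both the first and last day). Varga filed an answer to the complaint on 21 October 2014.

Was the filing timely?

45 days after 22 August 2014 is October 6, 2014.
From September 6, 2014 through September 26, 2014 inclusive is 21 days; tolling adds 21 days: October 6, 2014 + 21 days = October 27, 2014.
October 27, 2014 is a Monday and not a court holiday, so no extension applies.
The deadline is October 27, 2014; the filing on October 21, 2014 is on or before that date.

Yes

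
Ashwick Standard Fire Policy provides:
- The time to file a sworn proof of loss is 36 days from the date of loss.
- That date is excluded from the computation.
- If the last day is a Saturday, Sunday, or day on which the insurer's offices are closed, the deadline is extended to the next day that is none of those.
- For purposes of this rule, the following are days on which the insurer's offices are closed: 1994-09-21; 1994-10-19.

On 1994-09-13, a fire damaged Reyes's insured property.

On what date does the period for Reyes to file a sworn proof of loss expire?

36 days after 1994-09-13 is October 19, 1994.
October 19, 1994 is a listed holiday. The next qualifying day is October 20, 1994.

October 20, 1994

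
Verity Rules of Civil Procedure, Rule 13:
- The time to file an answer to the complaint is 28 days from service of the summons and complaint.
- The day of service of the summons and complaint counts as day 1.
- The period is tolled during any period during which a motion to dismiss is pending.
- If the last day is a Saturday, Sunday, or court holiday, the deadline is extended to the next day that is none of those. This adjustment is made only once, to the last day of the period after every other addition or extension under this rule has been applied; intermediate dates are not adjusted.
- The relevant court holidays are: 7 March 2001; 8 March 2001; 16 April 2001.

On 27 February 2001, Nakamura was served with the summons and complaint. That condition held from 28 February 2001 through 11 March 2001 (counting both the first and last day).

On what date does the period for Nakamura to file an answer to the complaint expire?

April 9, 2001

Counting 27 February 2001 as day 1, day 28 is March 26, 2001.
From February 28, 2001 through March 11, 2001 inclusive is 12 days; tolling adds 12 days: March 26, 2001 + 12 days = April 7, 2001.
April 7, 2001 is Saturday; April 8, 2001 is Sunday. The next qualifying day is April 9, 2001.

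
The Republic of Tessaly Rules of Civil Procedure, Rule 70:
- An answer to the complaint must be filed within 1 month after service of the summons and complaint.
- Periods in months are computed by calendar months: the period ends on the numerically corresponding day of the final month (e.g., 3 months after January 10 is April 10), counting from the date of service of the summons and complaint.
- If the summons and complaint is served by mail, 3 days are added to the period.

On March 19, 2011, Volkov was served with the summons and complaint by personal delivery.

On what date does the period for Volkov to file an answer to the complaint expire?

April 19, 2011

1 month after March 19, 2011 is April 19, 2011.
Service was not by mail, so no mail extension applies.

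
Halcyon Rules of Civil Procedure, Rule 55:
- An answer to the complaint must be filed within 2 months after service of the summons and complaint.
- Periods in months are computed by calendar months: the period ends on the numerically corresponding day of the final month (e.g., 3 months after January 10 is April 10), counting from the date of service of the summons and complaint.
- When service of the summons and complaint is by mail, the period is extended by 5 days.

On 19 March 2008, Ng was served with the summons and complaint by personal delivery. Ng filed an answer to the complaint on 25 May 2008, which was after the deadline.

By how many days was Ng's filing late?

2 months after 19 March 2008 is May 19, 2008.
Service was not by mail, so no mail extension applies.
The deadline is May 19, 2008; from May 19, 2008 to May 25, 2008 is 6 days.

6 days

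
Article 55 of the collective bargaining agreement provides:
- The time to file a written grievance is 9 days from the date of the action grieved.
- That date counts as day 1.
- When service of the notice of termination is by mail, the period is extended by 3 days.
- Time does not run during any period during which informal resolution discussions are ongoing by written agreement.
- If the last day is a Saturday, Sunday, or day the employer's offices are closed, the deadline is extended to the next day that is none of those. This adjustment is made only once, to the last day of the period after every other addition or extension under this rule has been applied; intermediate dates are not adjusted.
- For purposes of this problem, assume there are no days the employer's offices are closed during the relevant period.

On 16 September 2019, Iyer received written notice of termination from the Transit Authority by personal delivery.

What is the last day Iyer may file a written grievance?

Counting 16 September 2019 as day 1, day 9 is September 24, 2019.
Service was not by mail, so no mail extension applies.
September 24, 2019 is a Tuesday and not a day the employer's offices are closed, so no extension applies.

September 24, 2019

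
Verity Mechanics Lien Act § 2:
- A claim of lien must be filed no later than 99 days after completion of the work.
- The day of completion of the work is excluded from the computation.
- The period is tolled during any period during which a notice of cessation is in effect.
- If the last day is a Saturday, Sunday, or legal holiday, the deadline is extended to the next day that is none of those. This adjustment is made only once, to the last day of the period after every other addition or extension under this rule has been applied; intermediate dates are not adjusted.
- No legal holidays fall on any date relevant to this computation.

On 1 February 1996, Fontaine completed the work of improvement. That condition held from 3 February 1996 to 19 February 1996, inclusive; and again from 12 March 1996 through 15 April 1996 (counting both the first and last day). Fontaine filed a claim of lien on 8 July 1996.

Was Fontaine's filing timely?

99 days after 1 February 1996 is May 10, 1996.
From February 3, 1996 through February 19, 1996 inclusive is 17 days; tolling adds 17 days: May 10, 1996 + 17 days = May 27, 1996.
From March 12, 1996 through April 15, 1996 inclusive is 35 days; tolling adds 35 days: May 27, 1996 + 35 days = July 1, 1996.
July 1, 1996 is a Monday and not a legal holiday, so no extension applies.
The deadline is July 1, 1996; the filing on July 8, 1996 is after that date.

No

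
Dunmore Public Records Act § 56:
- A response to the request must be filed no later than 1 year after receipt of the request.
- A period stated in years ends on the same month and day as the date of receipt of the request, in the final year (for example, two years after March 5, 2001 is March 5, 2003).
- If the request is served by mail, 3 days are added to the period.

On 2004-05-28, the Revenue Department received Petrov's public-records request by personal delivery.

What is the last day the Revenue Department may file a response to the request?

May 28, 2005

1 year after 2004-05-28 is May 28, 2005.
Service was not by mail, so no mail extension applies.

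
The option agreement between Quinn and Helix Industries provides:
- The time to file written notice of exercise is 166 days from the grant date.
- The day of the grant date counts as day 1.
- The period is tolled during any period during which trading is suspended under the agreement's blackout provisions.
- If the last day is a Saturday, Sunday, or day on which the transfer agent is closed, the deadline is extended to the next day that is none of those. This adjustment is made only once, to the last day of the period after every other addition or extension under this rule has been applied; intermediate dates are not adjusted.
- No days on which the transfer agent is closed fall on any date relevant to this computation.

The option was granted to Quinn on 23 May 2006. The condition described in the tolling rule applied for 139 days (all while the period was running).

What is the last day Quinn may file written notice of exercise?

March 23, 2007

Counting 23 May 2006 as day 1, day 166 is November 4, 2006.
Tolling adds 139 days: November 4, 2006 + 139 days = March 23, 2007.
March 23, 2007 is a Friday and not a day on which the transfer agent is closed, so no extension applies.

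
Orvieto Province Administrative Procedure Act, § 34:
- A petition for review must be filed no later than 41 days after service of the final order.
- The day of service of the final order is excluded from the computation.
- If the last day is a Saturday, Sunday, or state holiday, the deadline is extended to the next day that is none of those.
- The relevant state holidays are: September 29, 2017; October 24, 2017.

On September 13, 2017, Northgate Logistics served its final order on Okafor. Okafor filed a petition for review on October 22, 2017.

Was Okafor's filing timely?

41 days after September 13, 2017 is October 24, 2017.
October 24, 2017 is a listed holiday. The next qualifying day is October 25, 2017.
The deadline is October 25, 2017; the filing on October 22, 2017 is on or before that date.

Yes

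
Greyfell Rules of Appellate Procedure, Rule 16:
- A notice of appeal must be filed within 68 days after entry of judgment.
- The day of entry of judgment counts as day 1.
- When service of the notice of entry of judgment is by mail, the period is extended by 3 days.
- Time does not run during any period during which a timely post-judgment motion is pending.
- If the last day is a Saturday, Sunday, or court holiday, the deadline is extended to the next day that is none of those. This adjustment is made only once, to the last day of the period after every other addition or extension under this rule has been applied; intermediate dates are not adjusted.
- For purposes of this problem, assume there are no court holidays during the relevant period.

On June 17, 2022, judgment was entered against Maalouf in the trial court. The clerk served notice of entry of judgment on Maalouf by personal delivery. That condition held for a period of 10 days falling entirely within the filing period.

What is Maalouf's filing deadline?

Counting June 17, 2022 as day 1, day 68 is August 23, 2022.
Service was not by mail, so no mail extension applies.
Tolling adds 10 days: August 23, 2022 + 10 days = September 2, 2022.
September 2, 2022 is a Friday and not a court holiday, so no extension applies.

September 2, 2022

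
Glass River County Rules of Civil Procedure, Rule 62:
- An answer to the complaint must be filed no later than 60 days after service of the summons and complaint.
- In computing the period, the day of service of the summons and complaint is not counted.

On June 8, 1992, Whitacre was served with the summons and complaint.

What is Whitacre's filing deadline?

60 days after June 8, 1992 is August 7, 1992.

August 7, 1992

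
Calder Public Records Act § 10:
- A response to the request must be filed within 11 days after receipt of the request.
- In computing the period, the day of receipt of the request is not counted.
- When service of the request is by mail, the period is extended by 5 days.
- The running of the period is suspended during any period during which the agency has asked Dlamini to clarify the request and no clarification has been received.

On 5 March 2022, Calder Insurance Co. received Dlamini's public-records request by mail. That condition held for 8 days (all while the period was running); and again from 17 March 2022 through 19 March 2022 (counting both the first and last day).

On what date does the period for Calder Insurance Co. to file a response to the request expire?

11 days after 5 March 2022 is March 16, 2022.
Service was by mail, adding 5 days: March 16, 2022 + 5 days = March 21, 2022.
Tolling adds 8 days: March 21, 2022 + 8 days = March 29, 2022.
From March 17, 2022 through March 19, 2022 inclusive is 3 days; tolling adds 3 days: March 29, 2022 + 3 days = April 1, 2022.

April 1, 2022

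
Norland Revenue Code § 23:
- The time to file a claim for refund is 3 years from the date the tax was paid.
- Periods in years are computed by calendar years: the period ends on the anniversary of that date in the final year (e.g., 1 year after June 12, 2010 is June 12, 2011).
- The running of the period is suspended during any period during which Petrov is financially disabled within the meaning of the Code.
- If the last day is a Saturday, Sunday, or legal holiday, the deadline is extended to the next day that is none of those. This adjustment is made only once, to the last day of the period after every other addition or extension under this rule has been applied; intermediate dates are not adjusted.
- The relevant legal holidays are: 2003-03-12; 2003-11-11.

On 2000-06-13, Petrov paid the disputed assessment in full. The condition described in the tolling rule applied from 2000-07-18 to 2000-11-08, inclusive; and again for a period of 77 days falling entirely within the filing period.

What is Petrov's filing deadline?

3 years after 2000-06-13 is June 13, 2003.
From July 18, 2000 through November 8, 2000 inclusive is 114 days; tolling adds 114 days: June 13, 2003 + 114 days = October 5, 2003.
Tolling adds 77 days: October 5, 2003 + 77 days = December 21, 2003.
December 21, 2003 is Sunday. The next qualifying day is December 22, 2003.

December 22, 2003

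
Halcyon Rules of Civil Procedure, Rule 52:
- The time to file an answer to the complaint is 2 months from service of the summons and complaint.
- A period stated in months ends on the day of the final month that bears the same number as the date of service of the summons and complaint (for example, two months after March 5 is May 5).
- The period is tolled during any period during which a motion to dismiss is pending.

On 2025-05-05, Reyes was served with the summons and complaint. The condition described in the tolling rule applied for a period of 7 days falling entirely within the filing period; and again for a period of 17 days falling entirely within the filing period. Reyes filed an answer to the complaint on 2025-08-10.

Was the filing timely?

2 months after 2025-05-05 is July 5, 2025.
Tolling adds 7 days: July 5, 2025 + 7 days = July 12, 2025.
Tolling adds 17 days: July 12, 2025 + 17 days = July 29, 2025.
The deadline is July 29, 2025; the filing on August 10, 2025 is after that date.

No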